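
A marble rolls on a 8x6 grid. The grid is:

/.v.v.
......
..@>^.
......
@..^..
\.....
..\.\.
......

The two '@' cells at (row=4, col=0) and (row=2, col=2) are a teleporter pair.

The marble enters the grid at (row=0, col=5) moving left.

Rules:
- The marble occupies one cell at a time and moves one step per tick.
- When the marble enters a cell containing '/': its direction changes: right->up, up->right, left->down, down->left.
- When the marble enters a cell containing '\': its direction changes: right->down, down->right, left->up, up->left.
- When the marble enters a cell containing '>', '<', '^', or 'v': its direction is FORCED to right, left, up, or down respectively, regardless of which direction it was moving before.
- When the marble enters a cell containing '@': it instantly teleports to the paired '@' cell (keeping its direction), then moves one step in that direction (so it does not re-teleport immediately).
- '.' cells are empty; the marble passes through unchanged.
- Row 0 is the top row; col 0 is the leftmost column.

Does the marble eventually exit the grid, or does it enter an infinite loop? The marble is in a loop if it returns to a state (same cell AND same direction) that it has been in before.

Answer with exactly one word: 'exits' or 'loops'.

Step 1: enter (0,5), '.' pass, move left to (0,4)
Step 2: enter (0,4), 'v' forces left->down, move down to (1,4)
Step 3: enter (1,4), '.' pass, move down to (2,4)
Step 4: enter (2,4), '^' forces down->up, move up to (1,4)
Step 5: enter (1,4), '.' pass, move up to (0,4)
Step 6: enter (0,4), 'v' forces up->down, move down to (1,4)
Step 7: at (1,4) dir=down — LOOP DETECTED (seen before)

Answer: loops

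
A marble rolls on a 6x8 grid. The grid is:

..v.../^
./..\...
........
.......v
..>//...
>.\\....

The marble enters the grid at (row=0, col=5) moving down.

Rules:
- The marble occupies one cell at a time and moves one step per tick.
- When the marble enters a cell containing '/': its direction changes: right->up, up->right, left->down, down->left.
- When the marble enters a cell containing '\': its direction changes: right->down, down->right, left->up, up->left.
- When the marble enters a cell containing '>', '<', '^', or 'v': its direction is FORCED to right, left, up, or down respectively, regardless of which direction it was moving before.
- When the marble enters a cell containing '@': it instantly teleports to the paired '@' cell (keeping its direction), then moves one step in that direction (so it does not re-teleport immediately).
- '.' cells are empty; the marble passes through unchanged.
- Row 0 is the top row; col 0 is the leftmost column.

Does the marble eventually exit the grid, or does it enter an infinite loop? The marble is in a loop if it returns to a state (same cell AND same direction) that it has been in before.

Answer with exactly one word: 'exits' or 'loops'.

Answer: exits

Derivation:
Step 1: enter (0,5), '.' pass, move down to (1,5)
Step 2: enter (1,5), '.' pass, move down to (2,5)
Step 3: enter (2,5), '.' pass, move down to (3,5)
Step 4: enter (3,5), '.' pass, move down to (4,5)
Step 5: enter (4,5), '.' pass, move down to (5,5)
Step 6: enter (5,5), '.' pass, move down to (6,5)
Step 7: at (6,5) — EXIT via bottom edge, pos 5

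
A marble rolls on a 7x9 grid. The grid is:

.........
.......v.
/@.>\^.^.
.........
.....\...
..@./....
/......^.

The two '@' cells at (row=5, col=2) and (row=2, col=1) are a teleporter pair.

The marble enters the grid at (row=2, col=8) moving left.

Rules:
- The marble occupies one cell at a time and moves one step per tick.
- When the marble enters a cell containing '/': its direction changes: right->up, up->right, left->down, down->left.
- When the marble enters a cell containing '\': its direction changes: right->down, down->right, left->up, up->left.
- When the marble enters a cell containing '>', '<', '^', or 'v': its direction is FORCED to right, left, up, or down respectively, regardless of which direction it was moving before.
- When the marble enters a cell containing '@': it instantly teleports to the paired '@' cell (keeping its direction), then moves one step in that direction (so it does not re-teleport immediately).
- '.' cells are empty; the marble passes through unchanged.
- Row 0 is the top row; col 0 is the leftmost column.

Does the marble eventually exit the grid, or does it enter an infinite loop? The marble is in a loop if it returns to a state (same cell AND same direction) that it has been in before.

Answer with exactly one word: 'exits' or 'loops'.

Step 1: enter (2,8), '.' pass, move left to (2,7)
Step 2: enter (2,7), '^' forces left->up, move up to (1,7)
Step 3: enter (1,7), 'v' forces up->down, move down to (2,7)
Step 4: enter (2,7), '^' forces down->up, move up to (1,7)
Step 5: at (1,7) dir=up — LOOP DETECTED (seen before)

Answer: loops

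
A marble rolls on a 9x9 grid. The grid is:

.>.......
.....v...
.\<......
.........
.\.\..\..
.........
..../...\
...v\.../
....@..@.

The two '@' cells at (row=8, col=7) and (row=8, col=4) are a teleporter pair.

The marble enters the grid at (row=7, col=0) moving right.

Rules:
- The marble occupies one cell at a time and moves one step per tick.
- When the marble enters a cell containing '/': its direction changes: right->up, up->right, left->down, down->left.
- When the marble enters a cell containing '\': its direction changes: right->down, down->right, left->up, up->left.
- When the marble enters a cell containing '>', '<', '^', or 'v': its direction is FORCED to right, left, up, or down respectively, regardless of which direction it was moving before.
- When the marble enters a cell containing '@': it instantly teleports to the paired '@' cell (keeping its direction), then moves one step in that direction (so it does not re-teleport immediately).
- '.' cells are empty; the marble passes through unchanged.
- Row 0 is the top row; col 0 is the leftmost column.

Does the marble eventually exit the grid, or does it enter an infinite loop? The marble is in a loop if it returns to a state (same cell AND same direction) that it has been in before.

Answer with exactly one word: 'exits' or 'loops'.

Step 1: enter (7,0), '.' pass, move right to (7,1)
Step 2: enter (7,1), '.' pass, move right to (7,2)
Step 3: enter (7,2), '.' pass, move right to (7,3)
Step 4: enter (7,3), 'v' forces right->down, move down to (8,3)
Step 5: enter (8,3), '.' pass, move down to (9,3)
Step 6: at (9,3) — EXIT via bottom edge, pos 3

Answer: exits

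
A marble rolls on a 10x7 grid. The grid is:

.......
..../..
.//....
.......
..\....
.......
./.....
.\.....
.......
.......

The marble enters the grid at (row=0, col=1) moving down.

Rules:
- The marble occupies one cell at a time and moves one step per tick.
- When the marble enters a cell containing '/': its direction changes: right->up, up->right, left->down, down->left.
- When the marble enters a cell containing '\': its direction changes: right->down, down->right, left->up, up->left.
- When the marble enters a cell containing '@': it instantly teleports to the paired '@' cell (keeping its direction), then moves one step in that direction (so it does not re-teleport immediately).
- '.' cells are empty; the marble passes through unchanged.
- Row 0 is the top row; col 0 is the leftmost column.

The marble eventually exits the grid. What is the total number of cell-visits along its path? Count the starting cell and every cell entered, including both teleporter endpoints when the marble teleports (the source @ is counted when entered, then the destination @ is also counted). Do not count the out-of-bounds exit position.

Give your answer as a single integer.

Answer: 4

Derivation:
Step 1: enter (0,1), '.' pass, move down to (1,1)
Step 2: enter (1,1), '.' pass, move down to (2,1)
Step 3: enter (2,1), '/' deflects down->left, move left to (2,0)
Step 4: enter (2,0), '.' pass, move left to (2,-1)
Step 5: at (2,-1) — EXIT via left edge, pos 2
Path length (cell visits): 4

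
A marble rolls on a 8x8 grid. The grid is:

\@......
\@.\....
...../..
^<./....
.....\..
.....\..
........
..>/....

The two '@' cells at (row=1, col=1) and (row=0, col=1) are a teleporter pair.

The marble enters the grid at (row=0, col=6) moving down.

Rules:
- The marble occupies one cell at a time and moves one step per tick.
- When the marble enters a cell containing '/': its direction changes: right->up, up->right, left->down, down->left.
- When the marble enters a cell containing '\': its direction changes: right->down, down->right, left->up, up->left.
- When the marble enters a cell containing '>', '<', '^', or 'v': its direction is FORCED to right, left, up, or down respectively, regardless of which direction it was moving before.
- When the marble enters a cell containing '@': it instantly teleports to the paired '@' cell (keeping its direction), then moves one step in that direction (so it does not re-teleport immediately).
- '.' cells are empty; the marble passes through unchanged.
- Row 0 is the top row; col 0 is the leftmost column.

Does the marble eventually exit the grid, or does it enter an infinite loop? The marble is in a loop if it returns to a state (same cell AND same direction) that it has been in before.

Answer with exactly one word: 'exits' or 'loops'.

Step 1: enter (0,6), '.' pass, move down to (1,6)
Step 2: enter (1,6), '.' pass, move down to (2,6)
Step 3: enter (2,6), '.' pass, move down to (3,6)
Step 4: enter (3,6), '.' pass, move down to (4,6)
Step 5: enter (4,6), '.' pass, move down to (5,6)
Step 6: enter (5,6), '.' pass, move down to (6,6)
Step 7: enter (6,6), '.' pass, move down to (7,6)
Step 8: enter (7,6), '.' pass, move down to (8,6)
Step 9: at (8,6) — EXIT via bottom edge, pos 6

Answer: exits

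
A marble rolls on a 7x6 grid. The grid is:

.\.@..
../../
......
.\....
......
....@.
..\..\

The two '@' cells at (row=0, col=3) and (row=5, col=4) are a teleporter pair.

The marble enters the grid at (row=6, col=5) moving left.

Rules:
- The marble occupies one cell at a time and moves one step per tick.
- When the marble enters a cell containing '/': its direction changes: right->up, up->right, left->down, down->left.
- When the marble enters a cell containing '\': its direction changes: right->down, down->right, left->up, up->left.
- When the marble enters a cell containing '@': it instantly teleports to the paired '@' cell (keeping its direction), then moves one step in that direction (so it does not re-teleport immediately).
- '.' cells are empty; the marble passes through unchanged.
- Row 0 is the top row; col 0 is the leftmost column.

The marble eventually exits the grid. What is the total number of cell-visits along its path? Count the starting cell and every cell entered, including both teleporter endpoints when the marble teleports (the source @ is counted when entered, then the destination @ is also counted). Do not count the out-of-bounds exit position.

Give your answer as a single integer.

Answer: 6

Derivation:
Step 1: enter (6,5), '\' deflects left->up, move up to (5,5)
Step 2: enter (5,5), '.' pass, move up to (4,5)
Step 3: enter (4,5), '.' pass, move up to (3,5)
Step 4: enter (3,5), '.' pass, move up to (2,5)
Step 5: enter (2,5), '.' pass, move up to (1,5)
Step 6: enter (1,5), '/' deflects up->right, move right to (1,6)
Step 7: at (1,6) — EXIT via right edge, pos 1
Path length (cell visits): 6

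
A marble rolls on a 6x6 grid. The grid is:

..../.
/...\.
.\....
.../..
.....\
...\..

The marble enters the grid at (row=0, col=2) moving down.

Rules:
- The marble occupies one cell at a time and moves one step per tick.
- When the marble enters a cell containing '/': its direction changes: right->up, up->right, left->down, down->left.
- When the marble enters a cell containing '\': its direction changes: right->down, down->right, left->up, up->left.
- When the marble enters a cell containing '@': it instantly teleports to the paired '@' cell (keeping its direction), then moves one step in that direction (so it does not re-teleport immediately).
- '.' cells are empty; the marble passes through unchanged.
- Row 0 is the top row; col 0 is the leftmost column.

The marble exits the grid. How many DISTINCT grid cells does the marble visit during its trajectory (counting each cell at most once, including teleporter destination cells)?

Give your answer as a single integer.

Answer: 6

Derivation:
Step 1: enter (0,2), '.' pass, move down to (1,2)
Step 2: enter (1,2), '.' pass, move down to (2,2)
Step 3: enter (2,2), '.' pass, move down to (3,2)
Step 4: enter (3,2), '.' pass, move down to (4,2)
Step 5: enter (4,2), '.' pass, move down to (5,2)
Step 6: enter (5,2), '.' pass, move down to (6,2)
Step 7: at (6,2) — EXIT via bottom edge, pos 2
Distinct cells visited: 6 (path length 6)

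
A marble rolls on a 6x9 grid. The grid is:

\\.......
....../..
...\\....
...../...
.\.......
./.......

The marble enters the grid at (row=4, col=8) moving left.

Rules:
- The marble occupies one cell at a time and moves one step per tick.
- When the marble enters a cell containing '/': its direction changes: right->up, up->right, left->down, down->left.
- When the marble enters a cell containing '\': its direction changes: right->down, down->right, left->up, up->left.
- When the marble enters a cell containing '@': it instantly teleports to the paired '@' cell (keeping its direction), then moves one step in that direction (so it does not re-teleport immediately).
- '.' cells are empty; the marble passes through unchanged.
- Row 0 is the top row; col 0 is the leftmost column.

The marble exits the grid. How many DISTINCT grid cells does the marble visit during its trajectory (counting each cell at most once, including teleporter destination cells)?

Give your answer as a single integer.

Answer: 13

Derivation:
Step 1: enter (4,8), '.' pass, move left to (4,7)
Step 2: enter (4,7), '.' pass, move left to (4,6)
Step 3: enter (4,6), '.' pass, move left to (4,5)
Step 4: enter (4,5), '.' pass, move left to (4,4)
Step 5: enter (4,4), '.' pass, move left to (4,3)
Step 6: enter (4,3), '.' pass, move left to (4,2)
Step 7: enter (4,2), '.' pass, move left to (4,1)
Step 8: enter (4,1), '\' deflects left->up, move up to (3,1)
Step 9: enter (3,1), '.' pass, move up to (2,1)
Step 10: enter (2,1), '.' pass, move up to (1,1)
Step 11: enter (1,1), '.' pass, move up to (0,1)
Step 12: enter (0,1), '\' deflects up->left, move left to (0,0)
Step 13: enter (0,0), '\' deflects left->up, move up to (-1,0)
Step 14: at (-1,0) — EXIT via top edge, pos 0
Distinct cells visited: 13 (path length 13)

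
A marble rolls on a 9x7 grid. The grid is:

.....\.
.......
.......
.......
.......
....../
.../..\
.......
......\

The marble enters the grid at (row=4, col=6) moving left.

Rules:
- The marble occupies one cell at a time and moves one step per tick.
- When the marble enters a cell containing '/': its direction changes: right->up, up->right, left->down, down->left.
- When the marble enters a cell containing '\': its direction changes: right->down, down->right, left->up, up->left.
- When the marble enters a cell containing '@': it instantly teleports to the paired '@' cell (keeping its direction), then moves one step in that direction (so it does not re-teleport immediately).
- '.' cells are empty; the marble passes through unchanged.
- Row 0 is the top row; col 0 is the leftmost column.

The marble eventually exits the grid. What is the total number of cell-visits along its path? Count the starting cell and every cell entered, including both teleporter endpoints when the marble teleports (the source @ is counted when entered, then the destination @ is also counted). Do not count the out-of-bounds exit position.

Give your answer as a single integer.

Step 1: enter (4,6), '.' pass, move left to (4,5)
Step 2: enter (4,5), '.' pass, move left to (4,4)
Step 3: enter (4,4), '.' pass, move left to (4,3)
Step 4: enter (4,3), '.' pass, move left to (4,2)
Step 5: enter (4,2), '.' pass, move left to (4,1)
Step 6: enter (4,1), '.' pass, move left to (4,0)
Step 7: enter (4,0), '.' pass, move left to (4,-1)
Step 8: at (4,-1) — EXIT via left edge, pos 4
Path length (cell visits): 7

Answer: 7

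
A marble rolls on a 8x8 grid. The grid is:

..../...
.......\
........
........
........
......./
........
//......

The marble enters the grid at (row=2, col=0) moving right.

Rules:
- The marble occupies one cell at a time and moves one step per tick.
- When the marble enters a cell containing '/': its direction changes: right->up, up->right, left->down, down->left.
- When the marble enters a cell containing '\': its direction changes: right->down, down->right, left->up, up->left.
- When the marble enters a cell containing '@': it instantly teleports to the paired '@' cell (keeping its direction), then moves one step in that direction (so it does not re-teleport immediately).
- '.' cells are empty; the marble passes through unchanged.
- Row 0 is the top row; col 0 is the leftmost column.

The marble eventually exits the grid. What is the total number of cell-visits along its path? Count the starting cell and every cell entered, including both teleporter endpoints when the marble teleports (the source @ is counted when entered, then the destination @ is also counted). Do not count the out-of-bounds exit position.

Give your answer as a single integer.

Answer: 8

Derivation:
Step 1: enter (2,0), '.' pass, move right to (2,1)
Step 2: enter (2,1), '.' pass, move right to (2,2)
Step 3: enter (2,2), '.' pass, move right to (2,3)
Step 4: enter (2,3), '.' pass, move right to (2,4)
Step 5: enter (2,4), '.' pass, move right to (2,5)
Step 6: enter (2,5), '.' pass, move right to (2,6)
Step 7: enter (2,6), '.' pass, move right to (2,7)
Step 8: enter (2,7), '.' pass, move right to (2,8)
Step 9: at (2,8) — EXIT via right edge, pos 2
Path length (cell visits): 8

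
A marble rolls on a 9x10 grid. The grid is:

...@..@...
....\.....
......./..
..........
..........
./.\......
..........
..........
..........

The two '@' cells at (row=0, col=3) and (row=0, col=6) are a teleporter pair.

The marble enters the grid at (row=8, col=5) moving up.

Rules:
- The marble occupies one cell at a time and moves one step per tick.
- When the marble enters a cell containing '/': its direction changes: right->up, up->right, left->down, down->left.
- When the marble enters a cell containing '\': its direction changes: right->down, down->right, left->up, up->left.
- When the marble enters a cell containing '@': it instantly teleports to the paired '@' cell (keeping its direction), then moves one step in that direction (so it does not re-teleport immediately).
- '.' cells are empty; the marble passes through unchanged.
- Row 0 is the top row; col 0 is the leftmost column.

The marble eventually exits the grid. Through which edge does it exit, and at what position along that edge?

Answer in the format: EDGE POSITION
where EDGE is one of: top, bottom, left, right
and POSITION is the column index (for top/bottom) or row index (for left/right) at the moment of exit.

Answer: top 5

Derivation:
Step 1: enter (8,5), '.' pass, move up to (7,5)
Step 2: enter (7,5), '.' pass, move up to (6,5)
Step 3: enter (6,5), '.' pass, move up to (5,5)
Step 4: enter (5,5), '.' pass, move up to (4,5)
Step 5: enter (4,5), '.' pass, move up to (3,5)
Step 6: enter (3,5), '.' pass, move up to (2,5)
Step 7: enter (2,5), '.' pass, move up to (1,5)
Step 8: enter (1,5), '.' pass, move up to (0,5)
Step 9: enter (0,5), '.' pass, move up to (-1,5)
Step 10: at (-1,5) — EXIT via top edge, pos 5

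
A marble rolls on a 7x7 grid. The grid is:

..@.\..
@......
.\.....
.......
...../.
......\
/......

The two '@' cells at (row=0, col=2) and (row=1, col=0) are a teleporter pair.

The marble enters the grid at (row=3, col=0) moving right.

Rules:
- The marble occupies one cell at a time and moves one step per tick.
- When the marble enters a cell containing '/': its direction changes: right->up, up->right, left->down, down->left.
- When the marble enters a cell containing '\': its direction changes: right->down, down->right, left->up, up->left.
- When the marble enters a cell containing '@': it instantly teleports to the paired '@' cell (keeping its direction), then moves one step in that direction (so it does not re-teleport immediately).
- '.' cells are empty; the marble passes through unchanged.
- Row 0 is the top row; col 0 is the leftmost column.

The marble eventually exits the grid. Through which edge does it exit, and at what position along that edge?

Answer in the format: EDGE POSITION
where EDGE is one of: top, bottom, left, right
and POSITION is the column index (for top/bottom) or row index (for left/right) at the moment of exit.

Step 1: enter (3,0), '.' pass, move right to (3,1)
Step 2: enter (3,1), '.' pass, move right to (3,2)
Step 3: enter (3,2), '.' pass, move right to (3,3)
Step 4: enter (3,3), '.' pass, move right to (3,4)
Step 5: enter (3,4), '.' pass, move right to (3,5)
Step 6: enter (3,5), '.' pass, move right to (3,6)
Step 7: enter (3,6), '.' pass, move right to (3,7)
Step 8: at (3,7) — EXIT via right edge, pos 3

Answer: right 3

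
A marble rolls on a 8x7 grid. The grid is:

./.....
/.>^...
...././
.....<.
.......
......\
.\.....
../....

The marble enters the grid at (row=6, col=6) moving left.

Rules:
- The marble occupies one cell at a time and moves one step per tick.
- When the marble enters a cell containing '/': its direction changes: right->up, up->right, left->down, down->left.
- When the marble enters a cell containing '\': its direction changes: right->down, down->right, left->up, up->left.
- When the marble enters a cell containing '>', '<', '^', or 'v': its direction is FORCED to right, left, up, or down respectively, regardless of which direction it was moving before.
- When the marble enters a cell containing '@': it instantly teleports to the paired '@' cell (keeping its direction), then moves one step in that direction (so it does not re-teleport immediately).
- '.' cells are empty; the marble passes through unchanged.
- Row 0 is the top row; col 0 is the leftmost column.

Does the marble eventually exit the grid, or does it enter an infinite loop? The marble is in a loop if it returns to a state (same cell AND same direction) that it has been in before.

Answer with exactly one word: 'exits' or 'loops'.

Answer: exits

Derivation:
Step 1: enter (6,6), '.' pass, move left to (6,5)
Step 2: enter (6,5), '.' pass, move left to (6,4)
Step 3: enter (6,4), '.' pass, move left to (6,3)
Step 4: enter (6,3), '.' pass, move left to (6,2)
Step 5: enter (6,2), '.' pass, move left to (6,1)
Step 6: enter (6,1), '\' deflects left->up, move up to (5,1)
Step 7: enter (5,1), '.' pass, move up to (4,1)
Step 8: enter (4,1), '.' pass, move up to (3,1)
Step 9: enter (3,1), '.' pass, move up to (2,1)
Step 10: enter (2,1), '.' pass, move up to (1,1)
Step 11: enter (1,1), '.' pass, move up to (0,1)
Step 12: enter (0,1), '/' deflects up->right, move right to (0,2)
Step 13: enter (0,2), '.' pass, move right to (0,3)
Step 14: enter (0,3), '.' pass, move right to (0,4)
Step 15: enter (0,4), '.' pass, move right to (0,5)
Step 16: enter (0,5), '.' pass, move right to (0,6)
Step 17: enter (0,6), '.' pass, move right to (0,7)
Step 18: at (0,7) — EXIT via right edge, pos 0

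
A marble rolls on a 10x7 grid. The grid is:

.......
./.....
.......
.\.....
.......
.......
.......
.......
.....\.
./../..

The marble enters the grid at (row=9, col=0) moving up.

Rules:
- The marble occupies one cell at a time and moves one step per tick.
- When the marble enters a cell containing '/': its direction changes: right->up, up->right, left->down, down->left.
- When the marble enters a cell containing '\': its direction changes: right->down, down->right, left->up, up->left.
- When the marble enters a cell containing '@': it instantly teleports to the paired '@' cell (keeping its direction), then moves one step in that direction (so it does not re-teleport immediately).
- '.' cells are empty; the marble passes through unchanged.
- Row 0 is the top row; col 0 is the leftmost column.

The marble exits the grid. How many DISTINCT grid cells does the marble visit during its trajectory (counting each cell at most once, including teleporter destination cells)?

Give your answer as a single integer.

Answer: 10

Derivation:
Step 1: enter (9,0), '.' pass, move up to (8,0)
Step 2: enter (8,0), '.' pass, move up to (7,0)
Step 3: enter (7,0), '.' pass, move up to (6,0)
Step 4: enter (6,0), '.' pass, move up to (5,0)
Step 5: enter (5,0), '.' pass, move up to (4,0)
Step 6: enter (4,0), '.' pass, move up to (3,0)
Step 7: enter (3,0), '.' pass, move up to (2,0)
Step 8: enter (2,0), '.' pass, move up to (1,0)
Step 9: enter (1,0), '.' pass, move up to (0,0)
Step 10: enter (0,0), '.' pass, move up to (-1,0)
Step 11: at (-1,0) — EXIT via top edge, pos 0
Distinct cells visited: 10 (path length 10)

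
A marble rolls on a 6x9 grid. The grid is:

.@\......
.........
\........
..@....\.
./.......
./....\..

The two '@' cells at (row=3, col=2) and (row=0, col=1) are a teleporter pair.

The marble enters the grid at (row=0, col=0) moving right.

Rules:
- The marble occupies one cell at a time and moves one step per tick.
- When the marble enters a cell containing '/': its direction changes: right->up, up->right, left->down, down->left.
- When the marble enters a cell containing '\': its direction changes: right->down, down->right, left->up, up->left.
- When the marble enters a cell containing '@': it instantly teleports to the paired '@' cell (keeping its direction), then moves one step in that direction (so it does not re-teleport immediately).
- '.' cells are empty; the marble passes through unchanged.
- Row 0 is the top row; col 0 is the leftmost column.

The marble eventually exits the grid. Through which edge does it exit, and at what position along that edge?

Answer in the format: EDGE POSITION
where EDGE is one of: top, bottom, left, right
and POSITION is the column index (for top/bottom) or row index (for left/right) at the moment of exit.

Answer: bottom 7

Derivation:
Step 1: enter (0,0), '.' pass, move right to (0,1)
Step 2: enter (0,1), '@' teleport (0,1)->(3,2), also enter (3,2), move right to (3,3)
Step 3: enter (3,3), '.' pass, move right to (3,4)
Step 4: enter (3,4), '.' pass, move right to (3,5)
Step 5: enter (3,5), '.' pass, move right to (3,6)
Step 6: enter (3,6), '.' pass, move right to (3,7)
Step 7: enter (3,7), '\' deflects right->down, move down to (4,7)
Step 8: enter (4,7), '.' pass, move down to (5,7)
Step 9: enter (5,7), '.' pass, move down to (6,7)
Step 10: at (6,7) — EXIT via bottom edge, pos 7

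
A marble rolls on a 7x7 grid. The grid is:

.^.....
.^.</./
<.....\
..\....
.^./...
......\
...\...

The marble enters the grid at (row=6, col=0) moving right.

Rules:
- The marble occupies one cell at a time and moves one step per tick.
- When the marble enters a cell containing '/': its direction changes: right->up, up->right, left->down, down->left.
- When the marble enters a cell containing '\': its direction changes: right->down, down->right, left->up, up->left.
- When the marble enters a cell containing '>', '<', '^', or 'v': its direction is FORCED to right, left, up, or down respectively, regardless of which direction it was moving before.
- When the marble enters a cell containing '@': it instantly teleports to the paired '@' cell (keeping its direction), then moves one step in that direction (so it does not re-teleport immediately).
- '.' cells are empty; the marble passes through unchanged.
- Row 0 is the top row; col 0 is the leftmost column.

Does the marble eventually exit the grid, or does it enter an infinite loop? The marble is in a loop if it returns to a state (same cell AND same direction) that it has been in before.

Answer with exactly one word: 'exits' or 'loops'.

Answer: exits

Derivation:
Step 1: enter (6,0), '.' pass, move right to (6,1)
Step 2: enter (6,1), '.' pass, move right to (6,2)
Step 3: enter (6,2), '.' pass, move right to (6,3)
Step 4: enter (6,3), '\' deflects right->down, move down to (7,3)
Step 5: at (7,3) — EXIT via bottom edge, pos 3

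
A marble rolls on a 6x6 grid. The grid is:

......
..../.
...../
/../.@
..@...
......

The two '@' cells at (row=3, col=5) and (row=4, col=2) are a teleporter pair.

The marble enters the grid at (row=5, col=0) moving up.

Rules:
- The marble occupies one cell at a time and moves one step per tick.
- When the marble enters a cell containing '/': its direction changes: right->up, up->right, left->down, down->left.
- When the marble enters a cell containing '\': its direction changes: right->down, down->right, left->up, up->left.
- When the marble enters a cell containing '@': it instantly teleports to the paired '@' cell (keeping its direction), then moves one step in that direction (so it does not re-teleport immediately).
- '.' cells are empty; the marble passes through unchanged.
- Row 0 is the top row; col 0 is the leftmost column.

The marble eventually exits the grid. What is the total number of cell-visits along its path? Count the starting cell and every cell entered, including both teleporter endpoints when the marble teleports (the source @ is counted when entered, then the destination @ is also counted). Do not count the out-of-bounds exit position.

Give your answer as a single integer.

Step 1: enter (5,0), '.' pass, move up to (4,0)
Step 2: enter (4,0), '.' pass, move up to (3,0)
Step 3: enter (3,0), '/' deflects up->right, move right to (3,1)
Step 4: enter (3,1), '.' pass, move right to (3,2)
Step 5: enter (3,2), '.' pass, move right to (3,3)
Step 6: enter (3,3), '/' deflects right->up, move up to (2,3)
Step 7: enter (2,3), '.' pass, move up to (1,3)
Step 8: enter (1,3), '.' pass, move up to (0,3)
Step 9: enter (0,3), '.' pass, move up to (-1,3)
Step 10: at (-1,3) — EXIT via top edge, pos 3
Path length (cell visits): 9

Answer: 9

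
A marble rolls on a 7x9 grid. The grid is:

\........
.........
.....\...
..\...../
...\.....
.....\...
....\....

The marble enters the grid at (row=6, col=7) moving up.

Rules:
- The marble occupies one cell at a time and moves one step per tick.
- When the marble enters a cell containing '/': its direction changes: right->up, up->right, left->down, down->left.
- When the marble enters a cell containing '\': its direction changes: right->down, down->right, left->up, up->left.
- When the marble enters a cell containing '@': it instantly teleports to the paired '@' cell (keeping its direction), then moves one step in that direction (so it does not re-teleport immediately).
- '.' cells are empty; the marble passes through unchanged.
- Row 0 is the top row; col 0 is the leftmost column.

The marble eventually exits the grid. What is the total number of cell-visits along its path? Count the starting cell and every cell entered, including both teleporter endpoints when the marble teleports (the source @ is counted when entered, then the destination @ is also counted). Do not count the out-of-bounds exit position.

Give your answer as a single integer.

Answer: 7

Derivation:
Step 1: enter (6,7), '.' pass, move up to (5,7)
Step 2: enter (5,7), '.' pass, move up to (4,7)
Step 3: enter (4,7), '.' pass, move up to (3,7)
Step 4: enter (3,7), '.' pass, move up to (2,7)
Step 5: enter (2,7), '.' pass, move up to (1,7)
Step 6: enter (1,7), '.' pass, move up to (0,7)
Step 7: enter (0,7), '.' pass, move up to (-1,7)
Step 8: at (-1,7) — EXIT via top edge, pos 7
Path length (cell visits): 7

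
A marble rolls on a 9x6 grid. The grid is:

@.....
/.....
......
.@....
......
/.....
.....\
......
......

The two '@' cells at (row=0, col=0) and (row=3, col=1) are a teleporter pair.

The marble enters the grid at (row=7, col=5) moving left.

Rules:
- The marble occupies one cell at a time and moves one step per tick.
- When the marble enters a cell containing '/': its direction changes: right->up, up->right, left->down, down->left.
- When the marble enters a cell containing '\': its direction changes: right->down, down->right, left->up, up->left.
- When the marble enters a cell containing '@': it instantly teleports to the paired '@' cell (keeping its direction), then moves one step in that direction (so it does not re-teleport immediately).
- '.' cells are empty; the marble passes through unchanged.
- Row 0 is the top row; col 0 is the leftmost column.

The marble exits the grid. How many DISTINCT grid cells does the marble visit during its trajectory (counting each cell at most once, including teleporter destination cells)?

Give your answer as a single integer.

Answer: 6

Derivation:
Step 1: enter (7,5), '.' pass, move left to (7,4)
Step 2: enter (7,4), '.' pass, move left to (7,3)
Step 3: enter (7,3), '.' pass, move left to (7,2)
Step 4: enter (7,2), '.' pass, move left to (7,1)
Step 5: enter (7,1), '.' pass, move left to (7,0)
Step 6: enter (7,0), '.' pass, move left to (7,-1)
Step 7: at (7,-1) — EXIT via left edge, pos 7
Distinct cells visited: 6 (path length 6)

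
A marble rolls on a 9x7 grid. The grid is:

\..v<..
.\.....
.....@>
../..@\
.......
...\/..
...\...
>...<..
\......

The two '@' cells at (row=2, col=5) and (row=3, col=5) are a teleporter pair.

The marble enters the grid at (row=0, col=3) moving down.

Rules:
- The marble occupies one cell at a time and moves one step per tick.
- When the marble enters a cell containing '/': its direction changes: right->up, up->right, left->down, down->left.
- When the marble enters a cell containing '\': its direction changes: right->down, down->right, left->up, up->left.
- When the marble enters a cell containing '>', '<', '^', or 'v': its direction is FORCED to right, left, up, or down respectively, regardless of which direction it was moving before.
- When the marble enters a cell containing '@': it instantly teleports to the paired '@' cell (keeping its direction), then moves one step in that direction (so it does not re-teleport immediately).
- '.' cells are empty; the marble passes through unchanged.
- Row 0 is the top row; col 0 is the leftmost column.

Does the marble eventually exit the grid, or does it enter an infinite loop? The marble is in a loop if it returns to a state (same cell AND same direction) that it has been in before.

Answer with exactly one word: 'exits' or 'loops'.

Step 1: enter (0,3), 'v' forces down->down, move down to (1,3)
Step 2: enter (1,3), '.' pass, move down to (2,3)
Step 3: enter (2,3), '.' pass, move down to (3,3)
Step 4: enter (3,3), '.' pass, move down to (4,3)
Step 5: enter (4,3), '.' pass, move down to (5,3)
Step 6: enter (5,3), '\' deflects down->right, move right to (5,4)
Step 7: enter (5,4), '/' deflects right->up, move up to (4,4)
Step 8: enter (4,4), '.' pass, move up to (3,4)
Step 9: enter (3,4), '.' pass, move up to (2,4)
Step 10: enter (2,4), '.' pass, move up to (1,4)
Step 11: enter (1,4), '.' pass, move up to (0,4)
Step 12: enter (0,4), '<' forces up->left, move left to (0,3)
Step 13: enter (0,3), 'v' forces left->down, move down to (1,3)
Step 14: at (1,3) dir=down — LOOP DETECTED (seen before)

Answer: loops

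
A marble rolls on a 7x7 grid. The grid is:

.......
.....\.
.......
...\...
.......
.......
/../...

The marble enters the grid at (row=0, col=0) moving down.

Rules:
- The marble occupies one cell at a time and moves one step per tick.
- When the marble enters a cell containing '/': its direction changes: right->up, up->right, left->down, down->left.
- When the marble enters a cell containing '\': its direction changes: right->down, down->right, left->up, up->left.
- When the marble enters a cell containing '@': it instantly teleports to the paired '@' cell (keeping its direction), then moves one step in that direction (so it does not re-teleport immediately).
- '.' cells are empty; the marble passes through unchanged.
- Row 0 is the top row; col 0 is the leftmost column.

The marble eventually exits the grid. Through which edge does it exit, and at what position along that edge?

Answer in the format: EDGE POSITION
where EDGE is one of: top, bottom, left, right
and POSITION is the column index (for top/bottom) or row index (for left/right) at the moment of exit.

Answer: left 6

Derivation:
Step 1: enter (0,0), '.' pass, move down to (1,0)
Step 2: enter (1,0), '.' pass, move down to (2,0)
Step 3: enter (2,0), '.' pass, move down to (3,0)
Step 4: enter (3,0), '.' pass, move down to (4,0)
Step 5: enter (4,0), '.' pass, move down to (5,0)
Step 6: enter (5,0), '.' pass, move down to (6,0)
Step 7: enter (6,0), '/' deflects down->left, move left to (6,-1)
Step 8: at (6,-1) — EXIT via left edge, pos 6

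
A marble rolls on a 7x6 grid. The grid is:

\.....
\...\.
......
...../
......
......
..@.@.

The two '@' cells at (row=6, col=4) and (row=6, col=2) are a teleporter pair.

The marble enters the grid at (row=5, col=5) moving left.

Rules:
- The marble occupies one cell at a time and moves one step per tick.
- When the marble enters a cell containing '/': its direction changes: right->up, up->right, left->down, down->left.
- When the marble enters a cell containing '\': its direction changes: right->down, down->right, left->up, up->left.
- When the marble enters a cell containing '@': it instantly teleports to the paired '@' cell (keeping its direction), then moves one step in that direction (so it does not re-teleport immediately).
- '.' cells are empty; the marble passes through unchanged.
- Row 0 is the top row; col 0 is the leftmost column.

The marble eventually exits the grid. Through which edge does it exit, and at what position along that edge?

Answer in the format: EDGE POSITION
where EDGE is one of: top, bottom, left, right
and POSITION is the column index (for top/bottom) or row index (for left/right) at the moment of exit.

Step 1: enter (5,5), '.' pass, move left to (5,4)
Step 2: enter (5,4), '.' pass, move left to (5,3)
Step 3: enter (5,3), '.' pass, move left to (5,2)
Step 4: enter (5,2), '.' pass, move left to (5,1)
Step 5: enter (5,1), '.' pass, move left to (5,0)
Step 6: enter (5,0), '.' pass, move left to (5,-1)
Step 7: at (5,-1) — EXIT via left edge, pos 5

Answer: left 5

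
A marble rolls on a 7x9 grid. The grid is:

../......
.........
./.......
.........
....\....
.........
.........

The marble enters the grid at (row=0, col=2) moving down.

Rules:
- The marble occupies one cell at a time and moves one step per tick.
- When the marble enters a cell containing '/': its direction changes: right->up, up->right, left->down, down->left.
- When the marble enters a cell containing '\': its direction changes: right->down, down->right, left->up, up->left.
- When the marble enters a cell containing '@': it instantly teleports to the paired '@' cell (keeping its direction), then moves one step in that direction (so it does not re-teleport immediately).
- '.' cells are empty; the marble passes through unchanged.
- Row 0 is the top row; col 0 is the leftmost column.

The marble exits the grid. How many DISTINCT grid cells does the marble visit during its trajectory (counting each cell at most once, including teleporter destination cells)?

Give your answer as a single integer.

Step 1: enter (0,2), '/' deflects down->left, move left to (0,1)
Step 2: enter (0,1), '.' pass, move left to (0,0)
Step 3: enter (0,0), '.' pass, move left to (0,-1)
Step 4: at (0,-1) — EXIT via left edge, pos 0
Distinct cells visited: 3 (path length 3)

Answer: 3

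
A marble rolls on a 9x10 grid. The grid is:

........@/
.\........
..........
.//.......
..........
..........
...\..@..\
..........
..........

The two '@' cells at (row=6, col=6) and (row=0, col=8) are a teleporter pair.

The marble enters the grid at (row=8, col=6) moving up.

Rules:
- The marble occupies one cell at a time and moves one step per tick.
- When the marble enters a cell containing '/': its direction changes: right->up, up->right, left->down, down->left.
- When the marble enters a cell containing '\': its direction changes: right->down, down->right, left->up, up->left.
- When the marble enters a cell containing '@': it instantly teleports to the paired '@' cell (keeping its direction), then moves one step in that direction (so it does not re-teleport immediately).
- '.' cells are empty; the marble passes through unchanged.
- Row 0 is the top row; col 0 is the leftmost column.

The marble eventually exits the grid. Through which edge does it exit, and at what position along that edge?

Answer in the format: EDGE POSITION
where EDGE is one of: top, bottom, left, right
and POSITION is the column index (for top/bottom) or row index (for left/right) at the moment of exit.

Answer: top 8

Derivation:
Step 1: enter (8,6), '.' pass, move up to (7,6)
Step 2: enter (7,6), '.' pass, move up to (6,6)
Step 3: enter (6,6), '@' teleport (6,6)->(0,8), also enter (0,8), move up to (-1,8)
Step 4: at (-1,8) — EXIT via top edge, pos 8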